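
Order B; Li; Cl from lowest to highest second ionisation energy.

Cl, B, Li

The second ionization energy removes an electron from the +1 ion. For each element: B⁺ still has 2 valence electrons; Li⁺ is the bare [He] core; Cl⁺ still has 6 valence electrons.
Pulling an electron out of a noble-gas core costs far more than removing a remaining valence electron, so Li sits at the high end of IE_2.
Valence configurations: B⁺ [He]2s², Cl⁺ [Ne]3s²3p⁴.
Tabulated IE_2 (kJ/mol): B 2427, Li 7298, Cl 2298.
Overall IE_2 order: Cl < B < Li.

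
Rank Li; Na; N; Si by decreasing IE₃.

The third ionization energy removes an electron from the +2 ion. For each element: Li²⁺ is already 1 electron into the core; Na²⁺ is already 1 electron into the core; N²⁺ still has 3 valence electrons; Si²⁺ still has 2 valence electrons.
Breaking into a closed-shell core is much more expensive than removing a leftover valence electron — Na and Li have the largest IE_3 here.
Valence configurations: N²⁺ [He]2s²2p¹, Si²⁺ [Ne]3s².
Tabulated IE_3 (kJ/mol): Li 11815, Na 6910, N 4578, Si 3232.
Hence IE_3: Si < N < Na < Li.

Li, Na, N, Si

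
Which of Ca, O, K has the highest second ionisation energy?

O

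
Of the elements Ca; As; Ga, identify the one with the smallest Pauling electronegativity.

Ca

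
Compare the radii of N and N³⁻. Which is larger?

Forming N³⁻ adds 3 electrons to N. More electron–electron repulsion in the same shell, with unchanged nuclear charge, lets the cloud expand.
An anion is larger than its parent atom: N³⁻ > N.

N³⁻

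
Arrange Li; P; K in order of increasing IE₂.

The second ionization energy removes an electron from the +1 ion. For each element: Li⁺ is the bare [He] core; P⁺ still has 4 valence electrons; K⁺ is the bare [Ar] core.
Pulling an electron out of a noble-gas core costs far more than removing a remaining valence electron, so K and Li sit at the high end of IE_2.
Approximate IE_2 values (kJ/mol): Li 7298, P 1907, K 3052.
So the second ionization energies run P < K < Li.

P < K < Li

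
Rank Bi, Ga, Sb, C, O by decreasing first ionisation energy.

O, C, Sb, Bi, Ga

C is in period 2, group 14; O is in period 2, group 16; Ga is in period 4, group 13; Sb is in period 5, group 15; Bi is in period 6, group 15.
Across a period the outer electron is held more tightly (higher IE₁); down a group it sits in a higher shell, more shielded, and comes off more easily.
Neither a single period nor a single group — weigh both effects.
Bi > Ga: the two effects oppose for this pair; the across-period effect wins (703 vs 579 kJ/mol).
Sb > Bi: they share group 15; the group trend gives Sb the larger value.
C > Sb: period and group pull opposite ways; the down-group shift dominates (1086 vs 831 kJ/mol).
O > C: both are in period 2; the period trend gives O the larger value.
Approximate values (kJ/mol): C 1086, O 1314, Ga 579, Sb 831, Bi 703.
So from highest to lowest: O > C > Sb > Bi > Ga.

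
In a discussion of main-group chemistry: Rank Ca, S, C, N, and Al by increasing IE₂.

The second ionization energy removes an electron from the +1 ion. For each element: Ca⁺ still has 1 valence electron; S⁺ still has 5 valence electrons; C⁺ still has 3 valence electrons; N⁺ still has 4 valence electrons; Al⁺ still has 2 valence electrons.
All are still removing valence electrons, so compare the +1 ions as you would atoms: IE_2 generally rises across a period (higher Z_eff) and falls down a group (larger shell), subject to the usual subshell exceptions.
Valence configurations: Ca⁺ [Ar]4s¹, S⁺ [Ne]3s²3p³, C⁺ [He]2s²2p¹, N⁺ [He]2s²2p², Al⁺ [Ne]3s².
The numbers (kJ/mol): Ca 1145, S 2252, C 2353, N 2856, Al 1817.
So the second ionization energies run Ca < Al < S < C < N.

Ca, Al, S, C, N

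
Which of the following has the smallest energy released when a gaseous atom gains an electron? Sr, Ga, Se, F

EA tends to increase across a period and decrease down a group, though the pattern is less regular than for IE or radius.
Here both period and group differ, so the two effects have to be weighed against each other.
Ga > Sr: relative to Sr, both the across-period and down-group shifts push Ga's electron affinity up.
Se > Ga: Se lies to the right of Ga in period 4, so the across-period effect alone puts Se higher.
F > Se: both effects reinforce here, so F is clearly the higher of the two.
Tabulated electron affinity (kJ/mol): F 328, Ga 29, Se 195, Sr 5.
The smallest energy released when a gaseous atom gains an electron among these belongs to Sr.

Sr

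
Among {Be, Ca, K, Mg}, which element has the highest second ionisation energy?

K

IE_2 is the cost of taking one more electron from the +1 cation: Be⁺ still has 1 valence electron; Ca⁺ still has 1 valence electron; K⁺ is the bare [Ar] core; Mg⁺ still has 1 valence electron.
Breaking into a closed-shell core is much more expensive than removing a leftover valence electron — K has the largest IE_2 here.
Valence configurations: Be⁺ [He]2s¹, Ca⁺ [Ar]4s¹, Mg⁺ [Ne]3s¹.
The numbers (kJ/mol): Be 1757, Ca 1145, K 3052, Mg 1451.
Hence IE_2: Ca < Mg < Be < K.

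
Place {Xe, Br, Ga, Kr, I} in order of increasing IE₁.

Ga is in period 4, group 13; Br is in period 4, group 17; Kr is in period 4, group 18; I is in period 5, group 17; Xe is in period 5, group 18.
Removing the outermost electron gets harder across a period and easier down a group.
These span different periods and groups, so the two trends combine.
I > Ga: the two effects oppose for this pair; the across-period effect wins (1008 vs 579 kJ/mol).
Br > I: Br sits above I in group 17, so the down-group effect alone puts Br higher.
Xe > Br: period and group pull opposite ways; the across-period shift dominates (1170 vs 1140 kJ/mol).
Kr > Xe: Kr sits above Xe in group 18, so the down-group effect alone puts Kr higher.
Approximate values (kJ/mol): Ga 579, Br 1140, Kr 1351, I 1008, Xe 1170.
So from lowest to highest: Ga < I < Br < Xe < Kr.

Ga, I, Br, Xe, Kr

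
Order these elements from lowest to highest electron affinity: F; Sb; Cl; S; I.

Sb < S < I < F < Cl

Electron affinity generally becomes more exothermic across a period toward the halogens and less exothermic down a group.
Neither a single period nor a single group — weigh both effects.
S > Sb: relative to Sb, both the across-period and down-group shifts push S's electron affinity up.
I > S: the two effects oppose for this pair; the across-period effect wins (295 vs 200 kJ/mol).
F > I: F sits above I in group 17, so the down-group effect alone puts F higher.
Cl > F: this pair runs against the simple trend — see the exception note.
Note the exception: Cl has a higher electron affinity than F, contrary to the simple trend — F's small 2p subshell makes the incoming electron feel strong e⁻–e⁻ repulsion, so Cl actually releases more energy on gaining an electron.
Tabulated electron affinity (kJ/mol): F 328, S 200, Cl 349, Sb 103, I 295.
So from lowest to highest: Sb < S < I < F < Cl.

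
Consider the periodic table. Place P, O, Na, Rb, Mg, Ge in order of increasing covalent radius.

O is in period 2, group 16; Na is in period 3, group 1; Mg is in period 3, group 2; P is in period 3, group 15; Ge is in period 4, group 14; Rb is in period 5, group 1.
Atomic radius shrinks across a period as nuclear charge pulls the same shell inward, and grows down a group as new shells are added.
Here both period and group differ, so the two effects have to be weighed against each other.
P > O: relative to O, both the across-period and down-group shifts push P's atomic radius up.
Ge > P: relative to P, both the across-period and down-group shifts push Ge's atomic radius up.
Mg > Ge: period and group pull opposite ways; the across-period shift dominates (139 vs 121 pm).
Na > Mg: both are in period 3; the period trend gives Na the larger value.
Rb > Na: Rb sits below Na in group 1, so the down-group effect alone puts Rb larger.
Tabulated atomic radius (pm): O 63, Na 155, Mg 139, P 111, Ge 121, Rb 210.
So from smallest to largest: O < P < Ge < Mg < Na < Rb.

O < P < Ge < Mg < Na < Rb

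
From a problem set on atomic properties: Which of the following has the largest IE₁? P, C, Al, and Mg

C

Removing the outermost electron gets harder across a period and easier down a group.
Here both period and group differ, so the two effects have to be weighed against each other.
Mg > Al: this pair runs against the simple trend — see the exception note.
P > Mg: both are in period 3; the period trend gives P the larger value.
C > P: period and group pull opposite ways; the down-group shift dominates (1086 vs 1012 kJ/mol).
Note the exception: Mg has a higher first ionization energy than Al, contrary to the simple trend — Al's single 3p electron is easier to remove than one from Mg's filled 3s².
Tabulated first ionization energy (kJ/mol): C 1086, Mg 738, Al 578, P 1012.
The largest IE₁ among these belongs to C.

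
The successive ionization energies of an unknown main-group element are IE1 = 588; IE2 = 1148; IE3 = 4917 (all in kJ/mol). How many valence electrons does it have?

Look for the largest jump between consecutive ionization energies: IE3/IE2 ≈ 4.3, far larger than any earlier ratio.
That jump marks the point where a core electron is being removed. So the atom has 2 valence electrons.

2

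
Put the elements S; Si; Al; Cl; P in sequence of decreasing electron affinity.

Cl, S, Si, P, Al

Atoms with high Z_eff and room in the valence shell (especially the halogens) have the most exothermic electron affinities.
All lie in period 3; the across-period trend (electron affinity increases left to right) applies, with the exception below.
Note the exception: Si has a higher electron affinity than P, contrary to the simple trend — adding an electron to P's half-filled 3p³ is unfavourable, so Si (3p²) has the more exothermic EA.
Approximate values (kJ/mol): Al 42, Si 134, P 72, S 200, Cl 349.
So from highest to lowest: Cl > S > Si > P > Al.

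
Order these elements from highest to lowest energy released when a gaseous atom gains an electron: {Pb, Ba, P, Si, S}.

S > Si > P > Pb > Ba

Si is in period 3, group 14; P is in period 3, group 15; S is in period 3, group 16; Ba is in period 6, group 2; Pb is in period 6, group 14.
Electron affinity generally becomes more exothermic across a period toward the halogens and less exothermic down a group.
Here both period and group differ, so the two effects have to be weighed against each other.
Pb > Ba: both are in period 6; the period trend gives Pb the larger value.
P > Pb: relative to Pb, both the across-period and down-group shifts push P's electron affinity up.
Si > P: this pair runs against the simple trend — see the exception note.
S > Si: S lies to the right of Si in period 3, so the across-period effect alone puts S higher.
Note the exception: Si has a higher electron affinity than P, contrary to the simple trend — adding an electron to P's half-filled 3p³ is unfavourable, so Si (3p²) has the more exothermic EA.
Tabulated electron affinity (kJ/mol): Si 134, P 72, S 200, Ba 14, Pb 35.
So from highest to lowest: S > Si > P > Pb > Ba.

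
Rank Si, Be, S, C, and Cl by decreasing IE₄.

The fourth ionization energy removes an electron from the +3 ion. For each element: Si³⁺ still has 1 valence electron; Be³⁺ is already 1 electron into the core; S³⁺ still has 3 valence electrons; C³⁺ still has 1 valence electron; Cl³⁺ still has 4 valence electrons.
Pulling an electron out of a noble-gas core costs far more than removing a remaining valence electron, so Be sits at the high end of IE_4.
Valence configurations: Si³⁺ [Ne]3s¹, S³⁺ [Ne]3s²3p¹, C³⁺ [He]2s¹, Cl³⁺ [Ne]3s²3p².
Tabulated IE_4 (kJ/mol): Si 4356, Be 21007, S 4556, C 6223, Cl 5159.
Hence IE_4: Si < S < Cl < C < Be.

Be > C > Cl > S > Si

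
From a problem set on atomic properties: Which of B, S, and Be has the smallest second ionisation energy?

IE_2 is the cost of taking one more electron from the +1 cation: B⁺ still has 2 valence electrons; S⁺ still has 5 valence electrons; Be⁺ still has 1 valence electron.
All are still removing valence electrons, so compare the +1 ions as you would atoms: IE_2 generally rises across a period (higher Z_eff) and falls down a group (larger shell), subject to the usual subshell exceptions.
Valence configurations: B⁺ [He]2s², S⁺ [Ne]3s²3p³, Be⁺ [He]2s¹.
Approximate IE_2 values (kJ/mol): B 2427, S 2252, Be 1757.
Hence IE_2: Be < S < B.

Be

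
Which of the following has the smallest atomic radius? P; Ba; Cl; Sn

Atomic radius shrinks across a period as nuclear charge pulls the same shell inward, and grows down a group as new shells are added.
Neither a single period nor a single group — weigh both effects.
P > Cl: both are in period 3; the period trend gives P the larger value.
Sn > P: relative to P, both the across-period and down-group shifts push Sn's atomic radius up.
Ba > Sn: both effects reinforce here, so Ba is clearly the larger of the two.
Tabulated atomic radius (pm): P 111, Cl 99, Sn 140, Ba 196.
The smallest atomic radius among these belongs to Cl.

Cl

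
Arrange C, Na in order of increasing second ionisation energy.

C, Na

IE_2 is the cost of taking one more electron from the +1 cation: C⁺ still has 3 valence electrons; Na⁺ is the bare [Ne] core.
Breaking into a closed-shell core is much more expensive than removing a leftover valence electron — Na has the largest IE_2 here.
The numbers (kJ/mol): C 2353, Na 4562.
So the second ionization energies run C < Na.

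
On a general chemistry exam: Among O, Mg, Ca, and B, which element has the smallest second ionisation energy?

After 1 electron has been removed, what remains? O⁺ still has 5 valence electrons; Mg⁺ still has 1 valence electron; Ca⁺ still has 1 valence electron; B⁺ still has 2 valence electrons.
All are still removing valence electrons, so compare the +1 ions as you would atoms: IE_2 generally rises across a period (higher Z_eff) and falls down a group (larger shell), subject to the usual subshell exceptions.
Valence configurations: O⁺ [He]2s²2p³, Mg⁺ [Ne]3s¹, Ca⁺ [Ar]4s¹, B⁺ [He]2s².
The numbers (kJ/mol): O 3388, Mg 1451, Ca 1145, B 2427.
Putting it together, IE_2: Ca < Mg < B < O.

Ca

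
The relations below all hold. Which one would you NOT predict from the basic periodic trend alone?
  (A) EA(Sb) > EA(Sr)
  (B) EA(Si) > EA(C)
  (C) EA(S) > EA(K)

The general trend: electron affinity increases across a period and decreases down a group.
(A) Sb (period 5, group 15) vs Sr (period 5, group 2): the stated order agrees with the simple trend.
(B) Si (period 3, group 14) vs C (period 2, group 14): the stated order contradicts the simple trend.
(C) S (period 3, group 16) vs K (period 4, group 1): the stated order agrees with the simple trend.
The exception is (B): Si's larger, more diffuse 3p orbitals accept an added electron slightly more readily than C's compact 2p.

(B)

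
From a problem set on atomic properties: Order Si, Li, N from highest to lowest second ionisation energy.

IE_2 is the cost of taking one more electron from the +1 cation: Si⁺ still has 3 valence electrons; Li⁺ is the bare [He] core; N⁺ still has 4 valence electrons.
Pulling an electron out of a noble-gas core costs far more than removing a remaining valence electron, so Li sits at the high end of IE_2.
Valence configurations: Si⁺ [Ne]3s²3p¹, N⁺ [He]2s²2p².
The numbers (kJ/mol): Si 1577, Li 7298, N 2856.
Hence IE_2: Si < N < Li.

Li, N, Si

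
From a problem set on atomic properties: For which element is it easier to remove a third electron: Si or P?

P

IE_3 is the cost of taking one more electron from the +2 cation: Si²⁺ still has 2 valence electrons; P²⁺ still has 3 valence electrons.
All are still removing valence electrons, so compare the +2 ions as you would atoms: IE_3 generally rises across a period (higher Z_eff) and falls down a group (larger shell), subject to the usual subshell exceptions.
Valence configurations: Si²⁺ [Ne]3s², P²⁺ [Ne]3s²3p¹.
P²⁺ loses a lone 3p electron whereas Si²⁺ must break into a filled 3s² pair, so IE_3(Si) > IE_3(P) even though P has the higher nuclear charge.
Approximate IE_3 values (kJ/mol): Si 3232, P 2914.
So the third ionization energies run P < Si.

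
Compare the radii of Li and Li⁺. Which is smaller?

Li⁺

Forming Li⁺ removes 1 electron from Li. Fewer electrons for the same nuclear charge means less shielding and a higher Z_eff on the remaining electrons, and for main-group metals the entire outer shell is lost.
A cation is smaller than its parent atom: Li⁺ < Li.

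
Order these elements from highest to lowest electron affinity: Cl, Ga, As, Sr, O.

Cl, O, As, Ga, Sr

O is in period 2, group 16; Cl is in period 3, group 17; Ga is in period 4, group 13; As is in period 4, group 15; Sr is in period 5, group 2.
Adding an electron releases more energy for atoms nearer the top right (short of the noble gases).
These span different periods and groups, so the two trends combine.
Ga > Sr: both effects reinforce here, so Ga is clearly the higher of the two.
As > Ga: both are in period 4; the period trend gives As the larger value.
O > As: relative to As, both the across-period and down-group shifts push O's electron affinity up.
Cl > O: period and group pull opposite ways; the across-period shift dominates (349 vs 141 kJ/mol).
Tabulated electron affinity (kJ/mol): O 141, Cl 349, Ga 29, As 78, Sr 5.
So from highest to lowest: Cl > O > As > Ga > Sr.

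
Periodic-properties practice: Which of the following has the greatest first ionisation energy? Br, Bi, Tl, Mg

Br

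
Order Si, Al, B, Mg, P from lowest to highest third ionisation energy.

Al < P < Si < B < Mg

The third ionization energy removes an electron from the +2 ion. For each element: Si²⁺ still has 2 valence electrons; Al²⁺ still has 1 valence electron; B²⁺ still has 1 valence electron; Mg²⁺ is the bare [Ne] core; P²⁺ still has 3 valence electrons.
Core electrons are held far more tightly than valence electrons, so Mg tops the IE_3 order.
Valence configurations: Si²⁺ [Ne]3s², Al²⁺ [Ne]3s¹, B²⁺ [He]2s¹, P²⁺ [Ne]3s²3p¹.
P²⁺ loses a lone 3p electron whereas Si²⁺ must break into a filled 3s² pair, so IE_3(Si) > IE_3(P) even though P has the higher nuclear charge.
Tabulated IE_3 (kJ/mol): Si 3232, Al 2745, B 3660, Mg 7733, P 2914.
So the third ionization energies run Al < P < Si < B < Mg.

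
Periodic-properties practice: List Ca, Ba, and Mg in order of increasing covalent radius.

Atomic radius shrinks across a period as nuclear charge pulls the same shell inward, and grows down a group as new shells are added.
All are in group 2, so atomic radius increases down the group.
So from smallest to largest: Mg < Ca < Ba.

Mg < Ca < Ba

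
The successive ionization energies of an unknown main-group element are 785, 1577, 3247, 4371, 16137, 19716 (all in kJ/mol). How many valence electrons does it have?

4

Look for the largest jump between consecutive ionization energies: IE5/IE4 ≈ 3.7, far larger than any earlier ratio.
That jump marks the point where a core electron is being removed. So the atom has 4 valence electrons.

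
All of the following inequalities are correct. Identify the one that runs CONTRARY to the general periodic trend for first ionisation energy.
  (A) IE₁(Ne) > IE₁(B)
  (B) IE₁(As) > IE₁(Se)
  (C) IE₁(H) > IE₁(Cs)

(B)

The general trend: first ionisation energy increases across a period and decreases down a group.
(A) Ne (period 2, group 18) vs B (period 2, group 13): the stated order agrees with the simple trend.
(B) As (period 4, group 15) vs Se (period 4, group 16): the stated order contradicts the simple trend.
(C) H (period 1, group 1) vs Cs (period 6, group 1): the stated order agrees with the simple trend.
The exception is (B): Se (4p⁴) ionizes more easily than half-filled As (4p³).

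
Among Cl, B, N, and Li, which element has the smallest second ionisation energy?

The second ionization energy removes an electron from the +1 ion. For each element: Cl⁺ still has 6 valence electrons; B⁺ still has 2 valence electrons; N⁺ still has 4 valence electrons; Li⁺ is the bare [He] core.
Core electrons are held far more tightly than valence electrons, so Li tops the IE_2 order.
Valence configurations: Cl⁺ [Ne]3s²3p⁴, B⁺ [He]2s², N⁺ [He]2s²2p².
Approximate IE_2 values (kJ/mol): Cl 2298, B 2427, N 2856, Li 7298.
So the second ionization energies run Cl < B < N < Li.

Cl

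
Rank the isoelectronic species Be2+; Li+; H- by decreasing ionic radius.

All of these have 2 electrons, so size is governed by nuclear charge alone: the more protons, the stronger the pull on the same electron cloud, and the smaller the ion.
Nuclear charges: Be2+ (Z=4), Li+ (Z=3), H- (Z=1).
Largest to smallest: H- > Li+ > Be2+.

H- > Li+ > Be2+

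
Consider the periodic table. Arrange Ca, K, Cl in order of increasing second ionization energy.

Ca < Cl < K

IE_2 is the cost of taking one more electron from the +1 cation: Ca⁺ still has 1 valence electron; K⁺ is the bare [Ar] core; Cl⁺ still has 6 valence electrons.
Core electrons are held far more tightly than valence electrons, so K tops the IE_2 order.
Valence configurations: Ca⁺ [Ar]4s¹, Cl⁺ [Ne]3s²3p⁴.
The numbers (kJ/mol): Ca 1145, K 3052, Cl 2298.
Overall IE_2 order: Ca < Cl < K.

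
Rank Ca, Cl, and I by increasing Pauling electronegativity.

Cl is in period 3, group 17; Ca is in period 4, group 2; I is in period 5, group 17.
Smaller atoms with higher effective nuclear charge are more electronegative.
These span different periods and groups, so the two trends combine.
I > Ca: the two effects oppose for this pair; the across-period effect wins (2.66 vs 1.00).
Cl > I: Cl sits above I in group 17, so the down-group effect alone puts Cl higher.
Tabulated electronegativity (Pauling): Cl 3.16, Ca 1.00, I 2.66.
So from lowest to highest: Ca < I < Cl.

Ca < I < Cl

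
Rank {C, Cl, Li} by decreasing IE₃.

Li > C > Cl

Consider each +2 ion: C²⁺ still has 2 valence electrons; Cl²⁺ still has 5 valence electrons; Li²⁺ is already 1 electron into the core.
Pulling an electron out of a noble-gas core costs far more than removing a remaining valence electron, so Li sits at the high end of IE_3.
Valence configurations: C²⁺ [He]2s², Cl²⁺ [Ne]3s²3p³.
Tabulated IE_3 (kJ/mol): C 4620, Cl 3822, Li 11815.
Putting it together, IE_3: Cl < C < Li.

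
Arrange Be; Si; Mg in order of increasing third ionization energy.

Si < Mg < Be

IE_3 is the cost of taking one more electron from the +2 cation: Be²⁺ is the bare [He] core; Si²⁺ still has 2 valence electrons; Mg²⁺ is the bare [Ne] core.
Core electrons are held far more tightly than valence electrons, so Mg and Be top the IE_3 order.
The numbers (kJ/mol): Be 14849, Si 3232, Mg 7733.
Putting it together, IE_3: Si < Mg < Be.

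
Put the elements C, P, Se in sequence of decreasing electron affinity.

Se > C > P

C is in period 2, group 14; P is in period 3, group 15; Se is in period 4, group 16.
Adding an electron releases more energy for atoms nearer the top right (short of the noble gases).
These sit on a diagonal, where the across-period and down-group effects partly cancel.
C > P: period and group pull opposite ways; the down-group shift dominates (122 vs 72 kJ/mol).
Se > C: the two effects oppose for this pair; the across-period effect wins (195 vs 122 kJ/mol).
Approximate values (kJ/mol): C 122, P 72, Se 195.
So from highest to lowest: Se > C > P.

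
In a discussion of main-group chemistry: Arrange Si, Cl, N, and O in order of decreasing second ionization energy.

O, N, Cl, Si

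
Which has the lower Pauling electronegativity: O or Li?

Li

Li is in period 2, group 1; O is in period 2, group 16.
Electronegativity increases across a period and decreases down a group, tracking effective nuclear charge and atomic size.
All lie in period 2, so electronegativity increases left to right.
So Li has the lower Pauling electronegativity (Li < O).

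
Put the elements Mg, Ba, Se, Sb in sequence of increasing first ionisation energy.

Mg is in period 3, group 2; Se is in period 4, group 16; Sb is in period 5, group 15; Ba is in period 6, group 2.
Removing the outermost electron gets harder across a period and easier down a group.
These span different periods and groups, so the two trends combine.
Mg > Ba: Mg sits above Ba in group 2, so the down-group effect alone puts Mg higher.
Sb > Mg: the two effects oppose for this pair; the across-period effect wins (831 vs 738 kJ/mol).
Se > Sb: relative to Sb, both the across-period and down-group shifts push Se's first ionization energy up.
Tabulated first ionization energy (kJ/mol): Mg 738, Se 941, Sb 831, Ba 503.
So from lowest to highest: Ba < Mg < Sb < Se.

Ba, Mg, Sb, Se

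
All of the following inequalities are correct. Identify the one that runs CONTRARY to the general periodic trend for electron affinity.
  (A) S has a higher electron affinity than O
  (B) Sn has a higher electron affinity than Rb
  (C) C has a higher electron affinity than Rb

(A)

The general trend: electron affinity increases across a period and decreases down a group.
(A) S (period 3, group 16) vs O (period 2, group 16): the stated order contradicts the simple trend.
(B) Sn (period 5, group 14) vs Rb (period 5, group 1): the stated order agrees with the simple trend.
(C) C (period 2, group 14) vs Rb (period 5, group 1): the stated order agrees with the simple trend.
The exception is (A): the compact 2p subshell of O repels the added electron more than S's larger 3p does.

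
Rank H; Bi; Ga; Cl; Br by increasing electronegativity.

EN rises left→right (higher Z_eff, smaller atoms) and falls top→bottom (larger, more shielded atoms).
Neither a single period nor a single group — weigh both effects.
Bi > Ga: the two effects oppose for this pair; the across-period effect wins (2.02 vs 1.81).
H > Bi: period and group pull opposite ways; the down-group shift dominates (2.20 vs 2.02).
Br > H: the two effects oppose for this pair; the across-period effect wins (2.96 vs 2.20).
Cl > Br: they share group 17; the group trend gives Cl the larger value.
For reference (Pauling): H 2.20, Cl 3.16, Ga 1.81, Br 2.96, Bi 2.02.
So from lowest to highest: Ga < Bi < H < Br < Cl.

Ga < Bi < H < Br < Cl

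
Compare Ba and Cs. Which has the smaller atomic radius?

Ba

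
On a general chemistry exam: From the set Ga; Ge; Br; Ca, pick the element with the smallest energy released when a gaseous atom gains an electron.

Ca

Adding an electron releases more energy for atoms nearer the top right (short of the noble gases).
All lie in period 4, so electron affinity increases left to right.
The smallest energy released when a gaseous atom gains an electron among these belongs to Ca.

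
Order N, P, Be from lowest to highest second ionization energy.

After 1 electron has been removed, what remains? N⁺ still has 4 valence electrons; P⁺ still has 4 valence electrons; Be⁺ still has 1 valence electron.
All are still removing valence electrons, so compare the +1 ions as you would atoms: IE_2 generally rises across a period (higher Z_eff) and falls down a group (larger shell), subject to the usual subshell exceptions.
Valence configurations: N⁺ [He]2s²2p², P⁺ [Ne]3s²3p², Be⁺ [He]2s¹.
Approximate IE_2 values (kJ/mol): N 2856, P 1907, Be 1757.
Putting it together, IE_2: Be < P < N.

Be, P, N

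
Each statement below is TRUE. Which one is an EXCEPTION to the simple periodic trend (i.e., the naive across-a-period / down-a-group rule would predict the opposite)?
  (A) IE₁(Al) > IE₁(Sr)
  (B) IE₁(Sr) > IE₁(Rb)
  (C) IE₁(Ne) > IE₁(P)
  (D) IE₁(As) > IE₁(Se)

The general trend: first ionisation energy increases across a period and decreases down a group.
(A) Al (period 3, group 13) vs Sr (period 5, group 2): the stated order agrees with the simple trend.
(B) Sr (period 5, group 2) vs Rb (period 5, group 1): the stated order agrees with the simple trend.
(C) Ne (period 2, group 18) vs P (period 3, group 15): the stated order agrees with the simple trend.
(D) As (period 4, group 15) vs Se (period 4, group 16): the stated order contradicts the simple trend.
The exception is (D): Se (4p⁴) ionizes more easily than half-filled As (4p³).

(D)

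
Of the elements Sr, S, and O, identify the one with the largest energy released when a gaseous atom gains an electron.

Electron affinity generally becomes more exothermic across a period toward the halogens and less exothermic down a group.
These span different periods and groups, so the two trends combine.
O > Sr: both effects reinforce here, so O is clearly the higher of the two.
S > O: this pair runs against the simple trend — see the exception note.
Note the exception: S has a higher electron affinity than O, contrary to the simple trend — the compact 2p subshell of O repels the added electron more than S's larger 3p does.
Approximate values (kJ/mol): O 141, S 200, Sr 5.
The largest energy released when a gaseous atom gains an electron among these belongs to S.

S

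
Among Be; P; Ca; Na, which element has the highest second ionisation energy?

The second ionization energy removes an electron from the +1 ion. For each element: Be⁺ still has 1 valence electron; P⁺ still has 4 valence electrons; Ca⁺ still has 1 valence electron; Na⁺ is the bare [Ne] core.
Core electrons are held far more tightly than valence electrons, so Na tops the IE_2 order.
Valence configurations: Be⁺ [He]2s¹, P⁺ [Ne]3s²3p², Ca⁺ [Ar]4s¹.
The numbers (kJ/mol): Be 1757, P 1907, Ca 1145, Na 4562.
So the second ionization energies run Ca < Be < P < Na.

Na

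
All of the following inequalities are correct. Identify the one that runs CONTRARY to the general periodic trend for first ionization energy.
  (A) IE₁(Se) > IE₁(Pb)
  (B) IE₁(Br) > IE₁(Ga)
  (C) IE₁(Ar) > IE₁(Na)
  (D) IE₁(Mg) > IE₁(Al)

The general trend: first ionization energy increases across a period and decreases down a group.
(A) Se (period 4, group 16) vs Pb (period 6, group 14): the stated order agrees with the simple trend.
(B) Br (period 4, group 17) vs Ga (period 4, group 13): the stated order agrees with the simple trend.
(C) Ar (period 3, group 18) vs Na (period 3, group 1): the stated order agrees with the simple trend.
(D) Mg (period 3, group 2) vs Al (period 3, group 13): the stated order contradicts the simple trend.
The exception is (D): Al's single 3p electron is easier to remove than one from Mg's filled 3s².

(D)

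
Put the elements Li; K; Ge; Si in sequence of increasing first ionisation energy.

K < Li < Ge < Si

First ionization energy rises across a period (greater Z_eff holds electrons more tightly) and falls down a group (valence electrons are farther from the nucleus).
Neither a single period nor a single group — weigh both effects.
Li > K: Li sits above K in group 1, so the down-group effect alone puts Li higher.
Ge > Li: period and group pull opposite ways; the across-period shift dominates (762 vs 520 kJ/mol).
Si > Ge: Si sits above Ge in group 14, so the down-group effect alone puts Si higher.
For reference (kJ/mol): Li 520, Si 786, K 419, Ge 762.
So from lowest to highest: K < Li < Ge < Si.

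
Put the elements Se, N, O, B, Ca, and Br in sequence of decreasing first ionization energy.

Across a period the outer electron is held more tightly (higher IE₁); down a group it sits in a higher shell, more shielded, and comes off more easily.
These span different periods and groups, so the two trends combine.
B > Ca: relative to Ca, both the across-period and down-group shifts push B's first ionization energy up.
Se > B: period and group pull opposite ways; the across-period shift dominates (941 vs 801 kJ/mol).
Br > Se: Br lies to the right of Se in period 4, so the across-period effect alone puts Br higher.
O > Br: the two effects oppose for this pair; the down-group effect wins (1314 vs 1140 kJ/mol).
N > O: this pair runs against the simple trend — see the exception note.
Note the exception: N has a higher first ionization energy than O, contrary to the simple trend — pairing an electron in O's 2p⁴ costs repulsion energy, so O ionizes more easily than half-filled N (2p³).
Tabulated first ionization energy (kJ/mol): B 801, N 1402, O 1314, Ca 590, Se 941, Br 1140.
So from highest to lowest: N > O > Br > Se > B > Ca.

N > O > Br > Se > B > Ca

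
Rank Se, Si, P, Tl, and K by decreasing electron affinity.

Si is in period 3, group 14; P is in period 3, group 15; K is in period 4, group 1; Se is in period 4, group 16; Tl is in period 6, group 13.
Electron affinity generally becomes more exothermic across a period toward the halogens and less exothermic down a group.
These span different periods and groups, so the two trends combine.
K > Tl: the two effects oppose for this pair; the down-group effect wins (48 vs 19 kJ/mol).
P > K: both effects reinforce here, so P is clearly the higher of the two.
Si > P: this pair runs against the simple trend — see the exception note.
Se > Si: period and group pull opposite ways; the across-period shift dominates (195 vs 134 kJ/mol).
Note the exception: Si has a higher electron affinity than P, contrary to the simple trend — adding an electron to P's half-filled 3p³ is unfavourable, so Si (3p²) has the more exothermic EA.
Tabulated electron affinity (kJ/mol): Si 134, P 72, K 48, Se 195, Tl 19.
So from highest to lowest: Se > Si > P > K > Tl.

Se > Si > P > K > Tl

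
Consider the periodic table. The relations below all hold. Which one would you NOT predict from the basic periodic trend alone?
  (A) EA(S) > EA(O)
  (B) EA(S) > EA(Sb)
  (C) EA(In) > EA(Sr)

(A)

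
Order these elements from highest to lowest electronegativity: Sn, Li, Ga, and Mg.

Sn > Ga > Mg > Li

Li is in period 2, group 1; Mg is in period 3, group 2; Ga is in period 4, group 13; Sn is in period 5, group 14.
Smaller atoms with higher effective nuclear charge are more electronegative.
These sit on a diagonal, where the across-period and down-group effects partly cancel.
Mg > Li: the two effects oppose for this pair; the across-period effect wins (1.31 vs 0.98).
Ga > Mg: the two effects oppose for this pair; the across-period effect wins (1.81 vs 1.31).
Sn > Ga: period and group pull opposite ways; the across-period shift dominates (1.96 vs 1.81).
For reference (Pauling): Li 0.98, Mg 1.31, Ga 1.81, Sn 1.96.
So from highest to lowest: Sn > Ga > Mg > Li.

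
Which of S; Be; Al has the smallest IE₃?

Al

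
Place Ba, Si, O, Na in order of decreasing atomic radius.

Ba > Na > Si > O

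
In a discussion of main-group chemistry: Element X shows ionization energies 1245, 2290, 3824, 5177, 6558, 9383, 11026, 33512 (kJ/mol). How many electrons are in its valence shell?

7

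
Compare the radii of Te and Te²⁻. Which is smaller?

Te

Forming Te²⁻ adds 2 electrons to Te. More electron–electron repulsion in the same shell, with unchanged nuclear charge, lets the cloud expand.
An anion is larger than its parent atom: Te²⁻ > Te.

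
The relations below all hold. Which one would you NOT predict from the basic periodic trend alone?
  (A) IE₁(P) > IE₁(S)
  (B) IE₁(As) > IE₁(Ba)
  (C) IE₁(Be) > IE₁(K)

The general trend: IE₁ increases across a period and decreases down a group.
(A) P (period 3, group 15) vs S (period 3, group 16): the stated order contradicts the simple trend.
(B) As (period 4, group 15) vs Ba (period 6, group 2): the stated order agrees with the simple trend.
(C) Be (period 2, group 2) vs K (period 4, group 1): the stated order agrees with the simple trend.
The exception is (A): S (3p⁴) ionizes more easily than half-filled P (3p³) because the paired 3p electron in S is pushed out by e⁻–e⁻ repulsion.

(A)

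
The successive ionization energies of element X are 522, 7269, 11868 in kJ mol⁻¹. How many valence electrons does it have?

1

Look for the largest jump between consecutive ionization energies: IE2/IE1 ≈ 13.9, far larger than any earlier ratio.
That jump marks the point where a core electron is being removed. So the atom has 1 valence electron.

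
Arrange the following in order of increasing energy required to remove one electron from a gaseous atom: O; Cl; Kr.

Cl < O < Kr

O is in period 2, group 16; Cl is in period 3, group 17; Kr is in period 4, group 18.
IE₁ increases left→right with effective nuclear charge and decreases top→bottom as the valence shell moves farther out.
These sit on a diagonal, where the across-period and down-group effects partly cancel.
O > Cl: period and group pull opposite ways; the down-group shift dominates (1314 vs 1251 kJ/mol).
Kr > O: period and group pull opposite ways; the across-period shift dominates (1351 vs 1314 kJ/mol).
Approximate values (kJ/mol): O 1314, Cl 1251, Kr 1351.
So from lowest to highest: Cl < O < Kr.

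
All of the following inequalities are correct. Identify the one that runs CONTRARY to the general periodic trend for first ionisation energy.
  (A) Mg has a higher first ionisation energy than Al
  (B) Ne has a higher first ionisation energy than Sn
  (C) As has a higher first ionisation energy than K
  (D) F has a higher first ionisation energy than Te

(A)

The general trend: first ionisation energy increases across a period and decreases down a group.
(A) Mg (period 3, group 2) vs Al (period 3, group 13): the stated order contradicts the simple trend.
(B) Ne (period 2, group 18) vs Sn (period 5, group 14): the stated order agrees with the simple trend.
(C) As (period 4, group 15) vs K (period 4, group 1): the stated order agrees with the simple trend.
(D) F (period 2, group 17) vs Te (period 5, group 16): the stated order agrees with the simple trend.
The exception is (A): Al's single 3p electron is easier to remove than one from Mg's filled 3s².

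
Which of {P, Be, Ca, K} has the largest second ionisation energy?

K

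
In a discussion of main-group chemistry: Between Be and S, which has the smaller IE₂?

Be

The second ionization energy removes an electron from the +1 ion. For each element: Be⁺ still has 1 valence electron; S⁺ still has 5 valence electrons.
All are still removing valence electrons, so compare the +1 ions as you would atoms: IE_2 generally rises across a period (higher Z_eff) and falls down a group (larger shell), subject to the usual subshell exceptions.
Valence configurations: Be⁺ [He]2s¹, S⁺ [Ne]3s²3p³.
The numbers (kJ/mol): Be 1757, S 2252.
Hence IE_2: Be < S.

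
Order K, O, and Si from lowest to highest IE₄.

Si, K, O

IE_4 is the cost of taking one more electron from the +3 cation: K³⁺ is already 2 electrons into the core; O³⁺ still has 3 valence electrons; Si³⁺ still has 1 valence electron.
Usually core removal costs more than valence removal, but here the competition is close: a tightly held n=2 valence electron can cost more to remove than an n=3 core electron, so the actual values have to decide it.
Valence configurations: O³⁺ [He]2s²2p¹, Si³⁺ [Ne]3s¹.
Approximate IE_4 values (kJ/mol): K 5877, O 7469, Si 4356.
Putting it together, IE_4: Si < K < O.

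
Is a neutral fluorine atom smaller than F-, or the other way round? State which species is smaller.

F

Forming F- adds 1 electron to F. More electron–electron repulsion in the same shell, with unchanged nuclear charge, lets the cloud expand.
An anion is larger than its parent atom: F- > F.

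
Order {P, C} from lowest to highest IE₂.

After 1 electron has been removed, what remains? P⁺ still has 4 valence electrons; C⁺ still has 3 valence electrons.
All are still removing valence electrons, so compare the +1 ions as you would atoms: IE_2 generally rises across a period (higher Z_eff) and falls down a group (larger shell), subject to the usual subshell exceptions.
Valence configurations: P⁺ [Ne]3s²3p², C⁺ [He]2s²2p¹.
Approximate IE_2 values (kJ/mol): P 1907, C 2353.
Overall IE_2 order: P < C.

P, C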